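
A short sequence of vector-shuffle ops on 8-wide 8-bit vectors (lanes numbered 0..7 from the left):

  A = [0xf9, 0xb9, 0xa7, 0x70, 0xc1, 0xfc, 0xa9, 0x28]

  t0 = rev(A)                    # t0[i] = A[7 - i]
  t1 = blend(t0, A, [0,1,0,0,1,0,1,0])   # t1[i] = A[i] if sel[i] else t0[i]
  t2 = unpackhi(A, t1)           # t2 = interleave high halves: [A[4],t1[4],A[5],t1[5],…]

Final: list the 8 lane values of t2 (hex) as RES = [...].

  t0: 28 a9 fc c1 70 a7 b9 f9
  t1: 28 b9 fc c1 c1 a7 a9 f9
  t2: c1 c1 fc a7 a9 a9 28 f9

RES = [0xc1, 0xc1, 0xfc, 0xa7, 0xa9, 0xa9, 0x28, 0xf9]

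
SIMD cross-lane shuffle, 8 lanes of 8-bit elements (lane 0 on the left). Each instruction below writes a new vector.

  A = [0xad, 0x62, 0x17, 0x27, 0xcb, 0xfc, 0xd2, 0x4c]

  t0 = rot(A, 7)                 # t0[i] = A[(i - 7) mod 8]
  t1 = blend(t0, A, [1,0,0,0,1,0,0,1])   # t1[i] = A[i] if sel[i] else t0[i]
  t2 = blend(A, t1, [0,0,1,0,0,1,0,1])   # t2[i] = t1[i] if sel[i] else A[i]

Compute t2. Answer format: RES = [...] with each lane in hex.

t0 = [0x62, 0x17, 0x27, 0xcb, 0xfc, 0xd2, 0x4c, 0xad]
t1 = [0xad, 0x17, 0x27, 0xcb, 0xcb, 0xd2, 0x4c, 0x4c]
t2 = [0xad, 0x62, 0x27, 0x27, 0xcb, 0xd2, 0xd2, 0x4c]

RES = [ 0xad  0x62  0x27  0x27  0xcb  0xd2  0xd2  0x4c ]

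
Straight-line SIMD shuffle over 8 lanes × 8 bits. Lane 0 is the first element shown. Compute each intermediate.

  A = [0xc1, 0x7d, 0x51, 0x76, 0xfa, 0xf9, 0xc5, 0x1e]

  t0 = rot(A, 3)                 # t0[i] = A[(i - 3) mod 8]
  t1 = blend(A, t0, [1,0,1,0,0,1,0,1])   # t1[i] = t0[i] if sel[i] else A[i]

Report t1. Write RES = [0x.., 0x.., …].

RES = [ 0xf9  0x7d  0x1e  0x76  0xfa  0x51  0xc5  0xfa ]

t0 = [0xf9, 0xc5, 0x1e, 0xc1, 0x7d, 0x51, 0x76, 0xfa]
t1 = [0xf9, 0x7d, 0x1e, 0x76, 0xfa, 0x51, 0xc5, 0xfa]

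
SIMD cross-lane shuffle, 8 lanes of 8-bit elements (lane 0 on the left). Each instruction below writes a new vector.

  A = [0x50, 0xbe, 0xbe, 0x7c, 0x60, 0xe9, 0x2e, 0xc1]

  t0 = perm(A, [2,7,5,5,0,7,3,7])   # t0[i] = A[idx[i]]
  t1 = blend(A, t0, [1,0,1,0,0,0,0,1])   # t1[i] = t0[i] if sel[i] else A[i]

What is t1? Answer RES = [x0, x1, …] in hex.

→ t0 |be|c1|e9|e9|50|c1|7c|c1|
→ t1 |be|be|e9|7c|60|e9|2e|c1|

RES = [ 0xbe  0xbe  0xe9  0x7c  0x60  0xe9  0x2e  0xc1 ]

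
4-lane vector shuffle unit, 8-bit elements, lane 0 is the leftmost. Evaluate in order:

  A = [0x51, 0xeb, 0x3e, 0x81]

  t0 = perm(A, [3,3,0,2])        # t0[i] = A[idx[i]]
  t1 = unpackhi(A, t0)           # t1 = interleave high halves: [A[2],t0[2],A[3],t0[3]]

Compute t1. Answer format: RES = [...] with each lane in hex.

RES = [0x3e, 0x51, 0x81, 0x3e]

  t0: 81 81 51 3e
  t1: 3e 51 81 3e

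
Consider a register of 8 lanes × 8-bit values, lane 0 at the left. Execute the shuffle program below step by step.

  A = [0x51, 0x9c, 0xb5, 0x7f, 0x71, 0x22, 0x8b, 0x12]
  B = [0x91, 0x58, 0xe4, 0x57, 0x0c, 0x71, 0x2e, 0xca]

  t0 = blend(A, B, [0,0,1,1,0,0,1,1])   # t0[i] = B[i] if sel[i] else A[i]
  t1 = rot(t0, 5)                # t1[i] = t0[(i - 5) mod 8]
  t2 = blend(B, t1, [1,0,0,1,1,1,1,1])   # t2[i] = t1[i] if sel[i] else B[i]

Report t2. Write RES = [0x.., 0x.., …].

RES = [0x57, 0x58, 0xe4, 0x2e, 0xca, 0x51, 0x9c, 0xe4]

t0 = [0x51, 0x9c, 0xe4, 0x57, 0x71, 0x22, 0x2e, 0xca]
t1 = [0x57, 0x71, 0x22, 0x2e, 0xca, 0x51, 0x9c, 0xe4]
t2 = [0x57, 0x58, 0xe4, 0x2e, 0xca, 0x51, 0x9c, 0xe4]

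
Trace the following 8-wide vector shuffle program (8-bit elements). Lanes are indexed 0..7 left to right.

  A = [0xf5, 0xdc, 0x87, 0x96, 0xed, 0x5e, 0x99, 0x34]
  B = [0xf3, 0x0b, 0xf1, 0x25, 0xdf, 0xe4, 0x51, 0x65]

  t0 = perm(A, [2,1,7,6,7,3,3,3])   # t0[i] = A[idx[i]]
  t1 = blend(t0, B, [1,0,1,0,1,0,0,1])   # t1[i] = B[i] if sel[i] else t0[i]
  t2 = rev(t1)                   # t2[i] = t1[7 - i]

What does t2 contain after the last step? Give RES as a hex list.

RES = [0x65, 0x96, 0x96, 0xdf, 0x99, 0xf1, 0xdc, 0xf3]

  t0: 87 dc 34 99 34 96 96 96
  t1: f3 dc f1 99 df 96 96 65
  t2: 65 96 96 df 99 f1 dc f3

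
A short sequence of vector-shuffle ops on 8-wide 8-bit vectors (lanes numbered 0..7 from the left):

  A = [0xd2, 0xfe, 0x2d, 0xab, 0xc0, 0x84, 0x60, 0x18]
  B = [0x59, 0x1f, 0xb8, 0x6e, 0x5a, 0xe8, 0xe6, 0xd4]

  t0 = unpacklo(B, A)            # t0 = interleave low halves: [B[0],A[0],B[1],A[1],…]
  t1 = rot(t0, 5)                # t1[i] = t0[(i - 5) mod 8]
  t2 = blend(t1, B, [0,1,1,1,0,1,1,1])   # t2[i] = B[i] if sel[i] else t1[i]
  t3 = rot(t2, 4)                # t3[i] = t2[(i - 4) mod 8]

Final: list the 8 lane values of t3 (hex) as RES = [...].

t0 = [0x59, 0xd2, 0x1f, 0xfe, 0xb8, 0x2d, 0x6e, 0xab]
t1 = [0xfe, 0xb8, 0x2d, 0x6e, 0xab, 0x59, 0xd2, 0x1f]
t2 = [0xfe, 0x1f, 0xb8, 0x6e, 0xab, 0xe8, 0xe6, 0xd4]
t3 = [0xab, 0xe8, 0xe6, 0xd4, 0xfe, 0x1f, 0xb8, 0x6e]

RES = [ 0xab  0xe8  0xe6  0xd4  0xfe  0x1f  0xb8  0x6e ]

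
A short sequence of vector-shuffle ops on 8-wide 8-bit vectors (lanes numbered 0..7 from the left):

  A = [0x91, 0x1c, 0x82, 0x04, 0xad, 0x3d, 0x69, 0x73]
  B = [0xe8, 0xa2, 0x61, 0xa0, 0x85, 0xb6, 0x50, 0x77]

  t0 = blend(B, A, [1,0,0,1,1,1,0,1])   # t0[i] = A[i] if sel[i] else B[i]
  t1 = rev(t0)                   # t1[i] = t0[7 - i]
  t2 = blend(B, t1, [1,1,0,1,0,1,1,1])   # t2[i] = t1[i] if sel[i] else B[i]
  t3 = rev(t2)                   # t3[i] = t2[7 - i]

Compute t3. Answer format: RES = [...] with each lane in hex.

RES = [0x91, 0xa2, 0x61, 0x85, 0xad, 0x61, 0x50, 0x73]

→ t0 |91|a2|61|04|ad|3d|50|73|
→ t1 |73|50|3d|ad|04|61|a2|91|
→ t2 |73|50|61|ad|85|61|a2|91|
→ t3 |91|a2|61|85|ad|61|50|73|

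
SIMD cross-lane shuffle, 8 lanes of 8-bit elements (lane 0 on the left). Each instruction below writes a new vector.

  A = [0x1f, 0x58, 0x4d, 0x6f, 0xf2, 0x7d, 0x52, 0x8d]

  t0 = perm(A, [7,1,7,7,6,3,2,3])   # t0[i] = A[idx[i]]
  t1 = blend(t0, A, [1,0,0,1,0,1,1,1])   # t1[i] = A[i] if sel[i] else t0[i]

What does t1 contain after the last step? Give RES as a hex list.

t0 = [0x8d, 0x58, 0x8d, 0x8d, 0x52, 0x6f, 0x4d, 0x6f]
t1 = [0x1f, 0x58, 0x8d, 0x6f, 0x52, 0x7d, 0x52, 0x8d]

RES = [ 0x1f  0x58  0x8d  0x6f  0x52  0x7d  0x52  0x8d ]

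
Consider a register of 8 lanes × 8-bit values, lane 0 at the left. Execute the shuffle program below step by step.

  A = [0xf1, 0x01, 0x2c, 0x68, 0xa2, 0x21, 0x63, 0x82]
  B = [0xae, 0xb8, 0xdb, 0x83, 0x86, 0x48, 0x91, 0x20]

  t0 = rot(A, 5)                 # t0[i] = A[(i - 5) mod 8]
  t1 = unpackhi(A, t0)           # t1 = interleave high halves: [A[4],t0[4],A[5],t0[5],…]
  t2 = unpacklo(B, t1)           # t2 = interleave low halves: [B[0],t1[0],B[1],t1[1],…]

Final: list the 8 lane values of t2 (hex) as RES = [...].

t0 = [0x68, 0xa2, 0x21, 0x63, 0x82, 0xf1, 0x01, 0x2c]
t1 = [0xa2, 0x82, 0x21, 0xf1, 0x63, 0x01, 0x82, 0x2c]
t2 = [0xae, 0xa2, 0xb8, 0x82, 0xdb, 0x21, 0x83, 0xf1]

RES = [ 0xae  0xa2  0xb8  0x82  0xdb  0x21  0x83  0xf1 ]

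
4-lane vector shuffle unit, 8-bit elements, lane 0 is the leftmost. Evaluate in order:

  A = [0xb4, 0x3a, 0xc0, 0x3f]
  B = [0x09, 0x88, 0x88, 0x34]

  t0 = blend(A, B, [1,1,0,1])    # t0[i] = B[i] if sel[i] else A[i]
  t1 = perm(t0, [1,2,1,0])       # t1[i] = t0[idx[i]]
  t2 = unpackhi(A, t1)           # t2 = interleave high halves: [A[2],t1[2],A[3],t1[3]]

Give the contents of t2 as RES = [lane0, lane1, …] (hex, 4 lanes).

t0 = [0x09, 0x88, 0xc0, 0x34]
t1 = [0x88, 0xc0, 0x88, 0x09]
t2 = [0xc0, 0x88, 0x3f, 0x09]

RES = [ 0xc0  0x88  0x3f  0x09 ]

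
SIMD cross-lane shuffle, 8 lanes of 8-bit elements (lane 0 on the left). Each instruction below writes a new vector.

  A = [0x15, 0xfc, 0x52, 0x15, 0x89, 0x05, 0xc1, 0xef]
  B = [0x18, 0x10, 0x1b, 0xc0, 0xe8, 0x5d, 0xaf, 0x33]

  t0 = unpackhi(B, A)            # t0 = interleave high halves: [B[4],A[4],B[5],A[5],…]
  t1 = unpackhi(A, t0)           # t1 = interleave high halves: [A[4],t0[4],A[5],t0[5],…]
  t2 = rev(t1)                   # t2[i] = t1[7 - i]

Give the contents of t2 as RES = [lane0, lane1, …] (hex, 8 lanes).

RES = [ 0xef  0xef  0x33  0xc1  0xc1  0x05  0xaf  0x89 ]

t0 = [0xe8, 0x89, 0x5d, 0x05, 0xaf, 0xc1, 0x33, 0xef]
t1 = [0x89, 0xaf, 0x05, 0xc1, 0xc1, 0x33, 0xef, 0xef]
t2 = [0xef, 0xef, 0x33, 0xc1, 0xc1, 0x05, 0xaf, 0x89]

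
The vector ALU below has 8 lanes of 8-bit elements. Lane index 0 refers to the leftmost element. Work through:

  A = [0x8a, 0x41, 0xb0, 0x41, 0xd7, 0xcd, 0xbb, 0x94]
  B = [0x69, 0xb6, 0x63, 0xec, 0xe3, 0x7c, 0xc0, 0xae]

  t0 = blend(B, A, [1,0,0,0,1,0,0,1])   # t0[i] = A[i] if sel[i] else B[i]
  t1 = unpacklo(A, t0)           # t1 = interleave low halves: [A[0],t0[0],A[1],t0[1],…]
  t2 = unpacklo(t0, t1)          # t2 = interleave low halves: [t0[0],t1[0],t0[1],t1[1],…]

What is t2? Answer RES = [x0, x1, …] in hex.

→ t0 |8a|b6|63|ec|d7|7c|c0|94|
→ t1 |8a|8a|41|b6|b0|63|41|ec|
→ t2 |8a|8a|b6|8a|63|41|ec|b6|

RES = [ 0x8a  0x8a  0xb6  0x8a  0x63  0x41  0xec  0xb6 ]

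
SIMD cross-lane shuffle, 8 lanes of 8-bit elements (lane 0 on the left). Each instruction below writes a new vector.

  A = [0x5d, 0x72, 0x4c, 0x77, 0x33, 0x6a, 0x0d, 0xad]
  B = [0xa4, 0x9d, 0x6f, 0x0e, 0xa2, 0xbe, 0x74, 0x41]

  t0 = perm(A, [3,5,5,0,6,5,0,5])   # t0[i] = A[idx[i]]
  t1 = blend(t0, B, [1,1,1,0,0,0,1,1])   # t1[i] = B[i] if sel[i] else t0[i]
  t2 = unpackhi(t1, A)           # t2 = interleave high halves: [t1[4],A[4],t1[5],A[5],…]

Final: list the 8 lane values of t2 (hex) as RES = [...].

RES = [0x0d, 0x33, 0x6a, 0x6a, 0x74, 0x0d, 0x41, 0xad]

t0 = [0x77, 0x6a, 0x6a, 0x5d, 0x0d, 0x6a, 0x5d, 0x6a]
t1 = [0xa4, 0x9d, 0x6f, 0x5d, 0x0d, 0x6a, 0x74, 0x41]
t2 = [0x0d, 0x33, 0x6a, 0x6a, 0x74, 0x0d, 0x41, 0xad]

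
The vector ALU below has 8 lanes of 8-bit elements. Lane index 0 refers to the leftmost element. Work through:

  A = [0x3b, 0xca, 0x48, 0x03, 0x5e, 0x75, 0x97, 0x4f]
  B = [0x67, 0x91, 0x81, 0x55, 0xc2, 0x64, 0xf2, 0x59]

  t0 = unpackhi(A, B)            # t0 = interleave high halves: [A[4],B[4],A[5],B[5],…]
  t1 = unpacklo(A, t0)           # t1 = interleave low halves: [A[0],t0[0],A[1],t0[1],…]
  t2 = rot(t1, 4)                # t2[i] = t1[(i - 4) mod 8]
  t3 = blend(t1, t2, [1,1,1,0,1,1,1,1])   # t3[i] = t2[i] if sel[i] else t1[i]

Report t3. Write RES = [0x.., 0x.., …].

t0 = [0x5e, 0xc2, 0x75, 0x64, 0x97, 0xf2, 0x4f, 0x59]
t1 = [0x3b, 0x5e, 0xca, 0xc2, 0x48, 0x75, 0x03, 0x64]
t2 = [0x48, 0x75, 0x03, 0x64, 0x3b, 0x5e, 0xca, 0xc2]
t3 = [0x48, 0x75, 0x03, 0xc2, 0x3b, 0x5e, 0xca, 0xc2]

RES = [0x48, 0x75, 0x03, 0xc2, 0x3b, 0x5e, 0xca, 0xc2]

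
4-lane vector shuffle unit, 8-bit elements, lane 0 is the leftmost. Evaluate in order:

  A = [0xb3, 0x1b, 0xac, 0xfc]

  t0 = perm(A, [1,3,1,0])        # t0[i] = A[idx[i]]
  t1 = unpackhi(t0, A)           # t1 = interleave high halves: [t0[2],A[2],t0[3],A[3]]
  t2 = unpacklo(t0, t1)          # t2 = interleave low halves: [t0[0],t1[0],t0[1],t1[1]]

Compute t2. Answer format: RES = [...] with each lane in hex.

t0 = [0x1b, 0xfc, 0x1b, 0xb3]
t1 = [0x1b, 0xac, 0xb3, 0xfc]
t2 = [0x1b, 0x1b, 0xfc, 0xac]

RES = [ 0x1b  0x1b  0xfc  0xac ]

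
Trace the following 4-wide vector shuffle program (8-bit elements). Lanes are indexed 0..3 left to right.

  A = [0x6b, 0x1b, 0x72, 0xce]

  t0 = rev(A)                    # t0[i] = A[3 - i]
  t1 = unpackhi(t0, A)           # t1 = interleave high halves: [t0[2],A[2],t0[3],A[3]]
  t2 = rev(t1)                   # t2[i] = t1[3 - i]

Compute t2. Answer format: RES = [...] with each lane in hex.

RES = [0xce, 0x6b, 0x72, 0x1b]

  t0: ce 72 1b 6b
  t1: 1b 72 6b ce
  t2: ce 6b 72 1b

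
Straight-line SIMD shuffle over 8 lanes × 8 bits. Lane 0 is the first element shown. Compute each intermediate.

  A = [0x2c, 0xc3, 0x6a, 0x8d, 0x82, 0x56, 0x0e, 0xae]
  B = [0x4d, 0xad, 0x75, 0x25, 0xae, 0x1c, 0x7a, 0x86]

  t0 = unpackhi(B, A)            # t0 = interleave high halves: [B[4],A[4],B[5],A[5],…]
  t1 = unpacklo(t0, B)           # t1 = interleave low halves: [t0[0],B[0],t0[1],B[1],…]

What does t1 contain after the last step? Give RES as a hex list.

  t0: ae 82 1c 56 7a 0e 86 ae
  t1: ae 4d 82 ad 1c 75 56 25

RES = [ 0xae  0x4d  0x82  0xad  0x1c  0x75  0x56  0x25 ]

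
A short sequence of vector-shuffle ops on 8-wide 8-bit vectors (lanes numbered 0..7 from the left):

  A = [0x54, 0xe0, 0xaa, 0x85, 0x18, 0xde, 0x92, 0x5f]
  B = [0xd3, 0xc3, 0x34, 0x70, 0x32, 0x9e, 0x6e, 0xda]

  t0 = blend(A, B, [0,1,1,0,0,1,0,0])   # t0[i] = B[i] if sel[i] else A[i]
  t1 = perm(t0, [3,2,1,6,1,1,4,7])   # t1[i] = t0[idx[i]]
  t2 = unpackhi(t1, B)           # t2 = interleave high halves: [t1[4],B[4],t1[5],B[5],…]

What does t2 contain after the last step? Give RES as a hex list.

RES = [0xc3, 0x32, 0xc3, 0x9e, 0x18, 0x6e, 0x5f, 0xda]

  t0: 54 c3 34 85 18 9e 92 5f
  t1: 85 34 c3 92 c3 c3 18 5f
  t2: c3 32 c3 9e 18 6e 5f da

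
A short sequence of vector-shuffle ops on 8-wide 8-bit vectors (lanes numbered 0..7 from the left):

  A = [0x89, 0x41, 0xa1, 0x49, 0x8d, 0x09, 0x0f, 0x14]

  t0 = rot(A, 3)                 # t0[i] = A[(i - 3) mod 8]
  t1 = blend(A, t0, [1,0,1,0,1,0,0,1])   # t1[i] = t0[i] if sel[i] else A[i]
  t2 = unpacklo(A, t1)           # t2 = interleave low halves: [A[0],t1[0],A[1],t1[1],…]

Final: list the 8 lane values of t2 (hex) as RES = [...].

→ t0 |09|0f|14|89|41|a1|49|8d|
→ t1 |09|41|14|49|41|09|0f|8d|
→ t2 |89|09|41|41|a1|14|49|49|

RES = [ 0x89  0x09  0x41  0x41  0xa1  0x14  0x49  0x49 ]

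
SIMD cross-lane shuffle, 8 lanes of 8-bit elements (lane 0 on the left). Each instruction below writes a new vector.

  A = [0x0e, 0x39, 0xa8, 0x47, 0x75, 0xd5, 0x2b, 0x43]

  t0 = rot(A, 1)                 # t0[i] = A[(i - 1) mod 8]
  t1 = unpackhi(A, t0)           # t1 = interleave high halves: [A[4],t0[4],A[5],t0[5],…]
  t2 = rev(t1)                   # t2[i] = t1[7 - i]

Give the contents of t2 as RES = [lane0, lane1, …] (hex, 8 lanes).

RES = [ 0x2b  0x43  0xd5  0x2b  0x75  0xd5  0x47  0x75 ]

→ t0 |43|0e|39|a8|47|75|d5|2b|
→ t1 |75|47|d5|75|2b|d5|43|2b|
→ t2 |2b|43|d5|2b|75|d5|47|75|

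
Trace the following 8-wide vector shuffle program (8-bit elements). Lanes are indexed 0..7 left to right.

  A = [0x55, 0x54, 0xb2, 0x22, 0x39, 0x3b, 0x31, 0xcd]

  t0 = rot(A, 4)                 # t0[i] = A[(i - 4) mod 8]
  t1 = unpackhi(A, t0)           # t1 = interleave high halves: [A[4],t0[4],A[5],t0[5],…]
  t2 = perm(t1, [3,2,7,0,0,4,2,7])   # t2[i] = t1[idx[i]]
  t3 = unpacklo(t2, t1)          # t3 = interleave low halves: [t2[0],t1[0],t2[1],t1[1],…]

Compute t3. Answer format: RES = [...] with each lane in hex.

t0 = [0x39, 0x3b, 0x31, 0xcd, 0x55, 0x54, 0xb2, 0x22]
t1 = [0x39, 0x55, 0x3b, 0x54, 0x31, 0xb2, 0xcd, 0x22]
t2 = [0x54, 0x3b, 0x22, 0x39, 0x39, 0x31, 0x3b, 0x22]
t3 = [0x54, 0x39, 0x3b, 0x55, 0x22, 0x3b, 0x39, 0x54]

RES = [0x54, 0x39, 0x3b, 0x55, 0x22, 0x3b, 0x39, 0x54]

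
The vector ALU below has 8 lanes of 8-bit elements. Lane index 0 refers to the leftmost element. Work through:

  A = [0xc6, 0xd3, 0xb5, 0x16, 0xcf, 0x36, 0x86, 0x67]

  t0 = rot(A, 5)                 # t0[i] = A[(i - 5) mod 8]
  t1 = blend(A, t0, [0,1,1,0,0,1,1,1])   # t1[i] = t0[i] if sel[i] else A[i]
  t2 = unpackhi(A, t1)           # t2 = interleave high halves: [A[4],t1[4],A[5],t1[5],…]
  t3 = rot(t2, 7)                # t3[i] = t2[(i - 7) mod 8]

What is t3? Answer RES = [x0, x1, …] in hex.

→ t0 |16|cf|36|86|67|c6|d3|b5|
→ t1 |c6|cf|36|16|cf|c6|d3|b5|
→ t2 |cf|cf|36|c6|86|d3|67|b5|
→ t3 |cf|36|c6|86|d3|67|b5|cf|

RES = [0xcf, 0x36, 0xc6, 0x86, 0xd3, 0x67, 0xb5, 0xcf]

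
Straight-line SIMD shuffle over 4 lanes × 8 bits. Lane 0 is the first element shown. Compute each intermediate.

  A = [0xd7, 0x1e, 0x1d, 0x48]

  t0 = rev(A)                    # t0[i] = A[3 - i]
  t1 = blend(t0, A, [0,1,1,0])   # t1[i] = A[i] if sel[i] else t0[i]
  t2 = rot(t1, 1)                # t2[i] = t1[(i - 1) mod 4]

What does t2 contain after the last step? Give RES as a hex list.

RES = [ 0xd7  0x48  0x1e  0x1d ]

  t0: 48 1d 1e d7
  t1: 48 1e 1d d7
  t2: d7 48 1e 1d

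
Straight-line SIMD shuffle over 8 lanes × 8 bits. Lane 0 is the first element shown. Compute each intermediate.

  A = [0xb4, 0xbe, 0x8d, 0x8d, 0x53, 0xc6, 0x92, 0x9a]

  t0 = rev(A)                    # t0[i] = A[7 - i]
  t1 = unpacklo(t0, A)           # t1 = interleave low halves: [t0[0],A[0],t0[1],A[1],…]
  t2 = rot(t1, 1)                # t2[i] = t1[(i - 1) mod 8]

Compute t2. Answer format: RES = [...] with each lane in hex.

→ t0 |9a|92|c6|53|8d|8d|be|b4|
→ t1 |9a|b4|92|be|c6|8d|53|8d|
→ t2 |8d|9a|b4|92|be|c6|8d|53|

RES = [ 0x8d  0x9a  0xb4  0x92  0xbe  0xc6  0x8d  0x53 ]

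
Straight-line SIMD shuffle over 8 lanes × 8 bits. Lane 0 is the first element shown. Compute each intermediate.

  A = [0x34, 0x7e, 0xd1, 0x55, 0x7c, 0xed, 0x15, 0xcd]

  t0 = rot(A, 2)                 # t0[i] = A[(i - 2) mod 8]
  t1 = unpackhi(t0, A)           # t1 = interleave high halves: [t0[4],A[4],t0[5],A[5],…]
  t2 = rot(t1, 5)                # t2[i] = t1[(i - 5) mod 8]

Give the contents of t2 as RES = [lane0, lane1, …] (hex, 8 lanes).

→ t0 |15|cd|34|7e|d1|55|7c|ed|
→ t1 |d1|7c|55|ed|7c|15|ed|cd|
→ t2 |ed|7c|15|ed|cd|d1|7c|55|

RES = [ 0xed  0x7c  0x15  0xed  0xcd  0xd1  0x7c  0x55 ]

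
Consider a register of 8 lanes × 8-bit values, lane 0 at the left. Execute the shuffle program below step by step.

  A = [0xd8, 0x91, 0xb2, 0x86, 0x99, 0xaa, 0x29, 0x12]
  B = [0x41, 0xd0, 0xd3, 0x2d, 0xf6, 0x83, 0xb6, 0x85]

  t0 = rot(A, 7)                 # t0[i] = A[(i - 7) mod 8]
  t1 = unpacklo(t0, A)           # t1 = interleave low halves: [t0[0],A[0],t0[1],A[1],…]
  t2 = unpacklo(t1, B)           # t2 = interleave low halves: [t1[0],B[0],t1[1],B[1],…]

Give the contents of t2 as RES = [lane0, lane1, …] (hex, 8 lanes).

RES = [0x91, 0x41, 0xd8, 0xd0, 0xb2, 0xd3, 0x91, 0x2d]

→ t0 |91|b2|86|99|aa|29|12|d8|
→ t1 |91|d8|b2|91|86|b2|99|86|
→ t2 |91|41|d8|d0|b2|d3|91|2d|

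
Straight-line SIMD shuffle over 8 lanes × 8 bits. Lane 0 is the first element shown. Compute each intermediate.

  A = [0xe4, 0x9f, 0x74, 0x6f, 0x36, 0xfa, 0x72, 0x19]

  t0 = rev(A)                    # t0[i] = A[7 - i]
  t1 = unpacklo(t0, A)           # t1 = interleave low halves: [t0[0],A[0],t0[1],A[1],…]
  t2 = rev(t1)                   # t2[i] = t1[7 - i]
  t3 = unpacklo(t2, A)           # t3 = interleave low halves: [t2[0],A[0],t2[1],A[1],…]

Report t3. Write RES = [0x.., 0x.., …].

t0 = [0x19, 0x72, 0xfa, 0x36, 0x6f, 0x74, 0x9f, 0xe4]
t1 = [0x19, 0xe4, 0x72, 0x9f, 0xfa, 0x74, 0x36, 0x6f]
t2 = [0x6f, 0x36, 0x74, 0xfa, 0x9f, 0x72, 0xe4, 0x19]
t3 = [0x6f, 0xe4, 0x36, 0x9f, 0x74, 0x74, 0xfa, 0x6f]

RES = [0x6f, 0xe4, 0x36, 0x9f, 0x74, 0x74, 0xfa, 0x6f]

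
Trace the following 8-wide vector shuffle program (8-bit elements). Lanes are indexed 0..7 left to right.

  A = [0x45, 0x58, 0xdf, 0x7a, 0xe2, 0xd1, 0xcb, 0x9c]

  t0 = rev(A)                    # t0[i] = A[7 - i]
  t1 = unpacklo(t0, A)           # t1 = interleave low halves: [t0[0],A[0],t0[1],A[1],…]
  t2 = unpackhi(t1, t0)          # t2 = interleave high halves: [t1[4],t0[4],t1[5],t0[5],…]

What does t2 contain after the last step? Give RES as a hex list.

RES = [ 0xd1  0x7a  0xdf  0xdf  0xe2  0x58  0x7a  0x45 ]

t0 = [0x9c, 0xcb, 0xd1, 0xe2, 0x7a, 0xdf, 0x58, 0x45]
t1 = [0x9c, 0x45, 0xcb, 0x58, 0xd1, 0xdf, 0xe2, 0x7a]
t2 = [0xd1, 0x7a, 0xdf, 0xdf, 0xe2, 0x58, 0x7a, 0x45]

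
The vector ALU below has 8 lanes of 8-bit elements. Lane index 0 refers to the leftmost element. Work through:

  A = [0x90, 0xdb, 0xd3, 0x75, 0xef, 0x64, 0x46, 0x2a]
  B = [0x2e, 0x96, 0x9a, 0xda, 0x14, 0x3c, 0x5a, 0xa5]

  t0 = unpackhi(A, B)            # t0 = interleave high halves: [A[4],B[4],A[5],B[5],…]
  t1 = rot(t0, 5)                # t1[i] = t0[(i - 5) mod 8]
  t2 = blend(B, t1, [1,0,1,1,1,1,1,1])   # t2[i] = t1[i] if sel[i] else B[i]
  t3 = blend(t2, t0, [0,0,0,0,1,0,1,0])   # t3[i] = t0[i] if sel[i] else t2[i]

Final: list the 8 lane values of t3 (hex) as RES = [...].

RES = [0x3c, 0x96, 0x5a, 0x2a, 0x46, 0xef, 0x2a, 0x64]

t0 = [0xef, 0x14, 0x64, 0x3c, 0x46, 0x5a, 0x2a, 0xa5]
t1 = [0x3c, 0x46, 0x5a, 0x2a, 0xa5, 0xef, 0x14, 0x64]
t2 = [0x3c, 0x96, 0x5a, 0x2a, 0xa5, 0xef, 0x14, 0x64]
t3 = [0x3c, 0x96, 0x5a, 0x2a, 0x46, 0xef, 0x2a, 0x64]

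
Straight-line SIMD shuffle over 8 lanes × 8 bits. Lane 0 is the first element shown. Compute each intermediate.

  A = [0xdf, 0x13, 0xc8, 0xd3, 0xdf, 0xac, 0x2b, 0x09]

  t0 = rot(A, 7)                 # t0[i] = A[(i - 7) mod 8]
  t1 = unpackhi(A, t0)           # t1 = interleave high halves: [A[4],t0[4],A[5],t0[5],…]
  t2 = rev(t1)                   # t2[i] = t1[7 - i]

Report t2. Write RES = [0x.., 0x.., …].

RES = [ 0xdf  0x09  0x09  0x2b  0x2b  0xac  0xac  0xdf ]

  t0: 13 c8 d3 df ac 2b 09 df
  t1: df ac ac 2b 2b 09 09 df
  t2: df 09 09 2b 2b ac ac df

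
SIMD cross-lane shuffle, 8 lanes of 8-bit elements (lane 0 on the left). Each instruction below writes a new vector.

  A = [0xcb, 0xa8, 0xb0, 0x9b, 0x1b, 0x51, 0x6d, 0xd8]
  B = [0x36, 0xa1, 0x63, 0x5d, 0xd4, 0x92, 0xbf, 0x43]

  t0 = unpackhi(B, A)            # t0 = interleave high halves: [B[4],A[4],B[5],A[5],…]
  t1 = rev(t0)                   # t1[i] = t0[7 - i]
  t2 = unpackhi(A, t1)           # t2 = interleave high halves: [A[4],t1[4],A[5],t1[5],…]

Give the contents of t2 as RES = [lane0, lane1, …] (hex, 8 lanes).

  t0: d4 1b 92 51 bf 6d 43 d8
  t1: d8 43 6d bf 51 92 1b d4
  t2: 1b 51 51 92 6d 1b d8 d4

RES = [ 0x1b  0x51  0x51  0x92  0x6d  0x1b  0xd8  0xd4 ]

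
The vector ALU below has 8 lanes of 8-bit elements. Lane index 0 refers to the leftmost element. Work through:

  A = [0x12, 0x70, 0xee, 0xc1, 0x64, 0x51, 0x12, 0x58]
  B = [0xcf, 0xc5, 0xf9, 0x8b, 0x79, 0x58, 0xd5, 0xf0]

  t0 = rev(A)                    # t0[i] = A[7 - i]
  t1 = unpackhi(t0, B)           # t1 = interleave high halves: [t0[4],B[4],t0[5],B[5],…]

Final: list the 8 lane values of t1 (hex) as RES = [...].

RES = [0xc1, 0x79, 0xee, 0x58, 0x70, 0xd5, 0x12, 0xf0]

t0 = [0x58, 0x12, 0x51, 0x64, 0xc1, 0xee, 0x70, 0x12]
t1 = [0xc1, 0x79, 0xee, 0x58, 0x70, 0xd5, 0x12, 0xf0]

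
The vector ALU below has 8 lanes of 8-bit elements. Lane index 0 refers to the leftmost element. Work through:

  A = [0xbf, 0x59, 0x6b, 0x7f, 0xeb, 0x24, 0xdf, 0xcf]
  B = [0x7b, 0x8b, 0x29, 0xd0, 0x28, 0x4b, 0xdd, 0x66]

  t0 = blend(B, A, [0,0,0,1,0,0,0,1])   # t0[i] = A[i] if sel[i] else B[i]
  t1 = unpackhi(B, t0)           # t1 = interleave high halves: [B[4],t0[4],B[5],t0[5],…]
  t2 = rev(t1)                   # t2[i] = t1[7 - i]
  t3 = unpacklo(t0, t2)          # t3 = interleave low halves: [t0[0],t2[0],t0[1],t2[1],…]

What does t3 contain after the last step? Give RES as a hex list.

→ t0 |7b|8b|29|7f|28|4b|dd|cf|
→ t1 |28|28|4b|4b|dd|dd|66|cf|
→ t2 |cf|66|dd|dd|4b|4b|28|28|
→ t3 |7b|cf|8b|66|29|dd|7f|dd|

RES = [ 0x7b  0xcf  0x8b  0x66  0x29  0xdd  0x7f  0xdd ]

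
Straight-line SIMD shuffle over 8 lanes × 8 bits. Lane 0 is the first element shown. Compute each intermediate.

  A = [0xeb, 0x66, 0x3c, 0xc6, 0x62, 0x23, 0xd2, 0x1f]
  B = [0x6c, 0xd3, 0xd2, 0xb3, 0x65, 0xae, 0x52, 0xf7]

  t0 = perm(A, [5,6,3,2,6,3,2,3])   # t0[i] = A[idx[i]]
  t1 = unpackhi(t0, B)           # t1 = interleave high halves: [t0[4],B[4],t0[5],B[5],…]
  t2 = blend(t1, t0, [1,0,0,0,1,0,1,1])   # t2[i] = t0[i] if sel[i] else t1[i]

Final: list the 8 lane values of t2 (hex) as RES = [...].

RES = [0x23, 0x65, 0xc6, 0xae, 0xd2, 0x52, 0x3c, 0xc6]

→ t0 |23|d2|c6|3c|d2|c6|3c|c6|
→ t1 |d2|65|c6|ae|3c|52|c6|f7|
→ t2 |23|65|c6|ae|d2|52|3c|c6|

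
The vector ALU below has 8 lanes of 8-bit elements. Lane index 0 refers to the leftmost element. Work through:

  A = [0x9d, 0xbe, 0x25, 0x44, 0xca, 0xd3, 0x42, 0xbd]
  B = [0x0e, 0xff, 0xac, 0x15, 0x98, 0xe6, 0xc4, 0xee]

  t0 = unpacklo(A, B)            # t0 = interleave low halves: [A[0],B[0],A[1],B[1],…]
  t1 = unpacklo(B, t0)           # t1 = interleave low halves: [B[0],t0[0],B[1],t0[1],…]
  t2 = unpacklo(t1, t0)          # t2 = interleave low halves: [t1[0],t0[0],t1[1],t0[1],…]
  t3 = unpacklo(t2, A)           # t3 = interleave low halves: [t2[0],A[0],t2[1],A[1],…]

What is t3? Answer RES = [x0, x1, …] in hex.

RES = [0x0e, 0x9d, 0x9d, 0xbe, 0x9d, 0x25, 0x0e, 0x44]

  t0: 9d 0e be ff 25 ac 44 15
  t1: 0e 9d ff 0e ac be 15 ff
  t2: 0e 9d 9d 0e ff be 0e ff
  t3: 0e 9d 9d be 9d 25 0e 44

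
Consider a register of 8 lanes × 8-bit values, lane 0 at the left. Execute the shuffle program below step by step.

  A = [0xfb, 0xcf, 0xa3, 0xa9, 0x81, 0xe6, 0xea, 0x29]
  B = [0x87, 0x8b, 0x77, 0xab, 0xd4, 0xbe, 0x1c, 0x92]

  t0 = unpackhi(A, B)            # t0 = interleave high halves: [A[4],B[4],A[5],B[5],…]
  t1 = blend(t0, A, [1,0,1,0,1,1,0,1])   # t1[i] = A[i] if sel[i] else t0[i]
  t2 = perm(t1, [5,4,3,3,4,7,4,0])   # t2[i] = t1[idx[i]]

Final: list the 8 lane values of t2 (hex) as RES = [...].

t0 = [0x81, 0xd4, 0xe6, 0xbe, 0xea, 0x1c, 0x29, 0x92]
t1 = [0xfb, 0xd4, 0xa3, 0xbe, 0x81, 0xe6, 0x29, 0x29]
t2 = [0xe6, 0x81, 0xbe, 0xbe, 0x81, 0x29, 0x81, 0xfb]

RES = [0xe6, 0x81, 0xbe, 0xbe, 0x81, 0x29, 0x81, 0xfb]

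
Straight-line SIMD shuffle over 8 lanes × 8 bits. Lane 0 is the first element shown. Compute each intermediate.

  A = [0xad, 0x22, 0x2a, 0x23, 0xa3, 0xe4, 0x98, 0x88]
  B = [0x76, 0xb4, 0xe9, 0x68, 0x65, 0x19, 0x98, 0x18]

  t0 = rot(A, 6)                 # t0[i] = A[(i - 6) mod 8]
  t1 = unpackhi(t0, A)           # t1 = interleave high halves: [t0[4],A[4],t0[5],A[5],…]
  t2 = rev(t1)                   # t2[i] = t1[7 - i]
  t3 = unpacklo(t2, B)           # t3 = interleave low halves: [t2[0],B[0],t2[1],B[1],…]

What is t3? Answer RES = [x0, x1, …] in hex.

RES = [ 0x88  0x76  0x22  0xb4  0x98  0xe9  0xad  0x68 ]

t0 = [0x2a, 0x23, 0xa3, 0xe4, 0x98, 0x88, 0xad, 0x22]
t1 = [0x98, 0xa3, 0x88, 0xe4, 0xad, 0x98, 0x22, 0x88]
t2 = [0x88, 0x22, 0x98, 0xad, 0xe4, 0x88, 0xa3, 0x98]
t3 = [0x88, 0x76, 0x22, 0xb4, 0x98, 0xe9, 0xad, 0x68]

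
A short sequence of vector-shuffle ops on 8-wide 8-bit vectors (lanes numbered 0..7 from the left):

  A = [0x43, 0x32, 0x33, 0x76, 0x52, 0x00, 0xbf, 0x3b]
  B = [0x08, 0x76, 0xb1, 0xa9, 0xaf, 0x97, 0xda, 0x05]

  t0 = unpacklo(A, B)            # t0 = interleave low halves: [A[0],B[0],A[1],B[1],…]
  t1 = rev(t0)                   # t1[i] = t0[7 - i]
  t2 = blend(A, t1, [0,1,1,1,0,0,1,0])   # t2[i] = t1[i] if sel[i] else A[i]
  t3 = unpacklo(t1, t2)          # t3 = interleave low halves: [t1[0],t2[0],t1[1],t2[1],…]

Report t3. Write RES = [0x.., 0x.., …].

  t0: 43 08 32 76 33 b1 76 a9
  t1: a9 76 b1 33 76 32 08 43
  t2: 43 76 b1 33 52 00 08 3b
  t3: a9 43 76 76 b1 b1 33 33

RES = [ 0xa9  0x43  0x76  0x76  0xb1  0xb1  0x33  0x33 ]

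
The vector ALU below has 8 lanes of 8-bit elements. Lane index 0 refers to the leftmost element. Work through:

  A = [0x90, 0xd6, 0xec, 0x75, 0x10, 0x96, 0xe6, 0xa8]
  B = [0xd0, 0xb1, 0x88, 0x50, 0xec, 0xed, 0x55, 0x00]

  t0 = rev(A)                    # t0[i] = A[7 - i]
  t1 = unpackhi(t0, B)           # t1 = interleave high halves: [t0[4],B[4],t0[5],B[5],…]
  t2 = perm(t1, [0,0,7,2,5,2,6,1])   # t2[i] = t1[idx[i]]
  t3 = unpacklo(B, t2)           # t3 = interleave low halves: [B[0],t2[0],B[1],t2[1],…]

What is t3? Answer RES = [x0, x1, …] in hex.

→ t0 |a8|e6|96|10|75|ec|d6|90|
→ t1 |75|ec|ec|ed|d6|55|90|00|
→ t2 |75|75|00|ec|55|ec|90|ec|
→ t3 |d0|75|b1|75|88|00|50|ec|

RES = [0xd0, 0x75, 0xb1, 0x75, 0x88, 0x00, 0x50, 0xec]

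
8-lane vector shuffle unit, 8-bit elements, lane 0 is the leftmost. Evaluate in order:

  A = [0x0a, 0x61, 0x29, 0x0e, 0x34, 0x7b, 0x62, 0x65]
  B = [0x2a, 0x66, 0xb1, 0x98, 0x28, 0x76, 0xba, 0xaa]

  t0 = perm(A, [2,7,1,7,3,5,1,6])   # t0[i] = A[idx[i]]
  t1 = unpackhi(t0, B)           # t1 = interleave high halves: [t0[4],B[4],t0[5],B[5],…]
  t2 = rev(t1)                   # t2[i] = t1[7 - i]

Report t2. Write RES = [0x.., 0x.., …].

  t0: 29 65 61 65 0e 7b 61 62
  t1: 0e 28 7b 76 61 ba 62 aa
  t2: aa 62 ba 61 76 7b 28 0e

RES = [ 0xaa  0x62  0xba  0x61  0x76  0x7b  0x28  0x0e ]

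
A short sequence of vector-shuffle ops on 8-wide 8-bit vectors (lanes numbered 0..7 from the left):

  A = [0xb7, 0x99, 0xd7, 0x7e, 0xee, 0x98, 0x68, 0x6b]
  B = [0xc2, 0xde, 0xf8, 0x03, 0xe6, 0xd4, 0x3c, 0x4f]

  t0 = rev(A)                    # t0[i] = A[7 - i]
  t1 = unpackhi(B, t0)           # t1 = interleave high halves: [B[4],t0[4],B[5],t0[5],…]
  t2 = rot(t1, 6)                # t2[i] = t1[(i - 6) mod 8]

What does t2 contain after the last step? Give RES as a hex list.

RES = [ 0xd4  0xd7  0x3c  0x99  0x4f  0xb7  0xe6  0x7e ]

t0 = [0x6b, 0x68, 0x98, 0xee, 0x7e, 0xd7, 0x99, 0xb7]
t1 = [0xe6, 0x7e, 0xd4, 0xd7, 0x3c, 0x99, 0x4f, 0xb7]
t2 = [0xd4, 0xd7, 0x3c, 0x99, 0x4f, 0xb7, 0xe6, 0x7e]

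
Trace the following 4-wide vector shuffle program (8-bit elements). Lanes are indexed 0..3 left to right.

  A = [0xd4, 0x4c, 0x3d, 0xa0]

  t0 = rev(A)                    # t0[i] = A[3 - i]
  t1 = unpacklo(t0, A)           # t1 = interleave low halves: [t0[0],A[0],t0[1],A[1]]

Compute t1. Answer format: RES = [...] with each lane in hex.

RES = [0xa0, 0xd4, 0x3d, 0x4c]

  t0: a0 3d 4c d4
  t1: a0 d4 3d 4c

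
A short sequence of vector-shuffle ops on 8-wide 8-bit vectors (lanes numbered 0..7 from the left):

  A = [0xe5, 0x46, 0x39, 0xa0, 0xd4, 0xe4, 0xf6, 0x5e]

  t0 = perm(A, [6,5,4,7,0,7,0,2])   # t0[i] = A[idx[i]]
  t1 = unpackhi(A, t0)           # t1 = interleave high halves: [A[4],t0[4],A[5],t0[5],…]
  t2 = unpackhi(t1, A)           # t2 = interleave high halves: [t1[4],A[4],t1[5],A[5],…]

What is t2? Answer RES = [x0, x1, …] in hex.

RES = [0xf6, 0xd4, 0xe5, 0xe4, 0x5e, 0xf6, 0x39, 0x5e]

t0 = [0xf6, 0xe4, 0xd4, 0x5e, 0xe5, 0x5e, 0xe5, 0x39]
t1 = [0xd4, 0xe5, 0xe4, 0x5e, 0xf6, 0xe5, 0x5e, 0x39]
t2 = [0xf6, 0xd4, 0xe5, 0xe4, 0x5e, 0xf6, 0x39, 0x5e]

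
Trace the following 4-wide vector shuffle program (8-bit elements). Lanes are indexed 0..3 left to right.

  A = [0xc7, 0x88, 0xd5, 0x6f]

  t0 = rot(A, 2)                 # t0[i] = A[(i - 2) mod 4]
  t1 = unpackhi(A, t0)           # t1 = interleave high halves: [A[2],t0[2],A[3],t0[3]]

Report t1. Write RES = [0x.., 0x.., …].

RES = [0xd5, 0xc7, 0x6f, 0x88]

  t0: d5 6f c7 88
  t1: d5 c7 6f 88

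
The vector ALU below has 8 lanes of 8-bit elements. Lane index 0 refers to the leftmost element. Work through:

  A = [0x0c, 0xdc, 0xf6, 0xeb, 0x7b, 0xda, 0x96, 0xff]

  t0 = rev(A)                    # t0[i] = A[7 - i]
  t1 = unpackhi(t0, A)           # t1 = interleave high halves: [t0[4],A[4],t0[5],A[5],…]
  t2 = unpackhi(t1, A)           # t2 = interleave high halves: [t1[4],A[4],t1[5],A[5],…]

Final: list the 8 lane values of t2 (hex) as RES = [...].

RES = [0xdc, 0x7b, 0x96, 0xda, 0x0c, 0x96, 0xff, 0xff]

  t0: ff 96 da 7b eb f6 dc 0c
  t1: eb 7b f6 da dc 96 0c ff
  t2: dc 7b 96 da 0c 96 ff ff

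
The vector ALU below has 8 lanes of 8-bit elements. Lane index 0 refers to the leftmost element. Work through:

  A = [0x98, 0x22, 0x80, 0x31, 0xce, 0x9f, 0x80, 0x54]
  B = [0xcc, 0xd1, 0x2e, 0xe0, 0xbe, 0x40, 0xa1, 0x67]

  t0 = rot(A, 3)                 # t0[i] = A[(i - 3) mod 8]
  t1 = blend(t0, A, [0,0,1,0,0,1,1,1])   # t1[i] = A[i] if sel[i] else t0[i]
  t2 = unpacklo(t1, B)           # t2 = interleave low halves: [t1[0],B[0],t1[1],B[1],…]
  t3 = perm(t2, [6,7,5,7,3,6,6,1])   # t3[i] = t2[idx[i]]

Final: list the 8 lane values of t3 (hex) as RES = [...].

→ t0 |9f|80|54|98|22|80|31|ce|
→ t1 |9f|80|80|98|22|9f|80|54|
→ t2 |9f|cc|80|d1|80|2e|98|e0|
→ t3 |98|e0|2e|e0|d1|98|98|cc|

RES = [0x98, 0xe0, 0x2e, 0xe0, 0xd1, 0x98, 0x98, 0xcc]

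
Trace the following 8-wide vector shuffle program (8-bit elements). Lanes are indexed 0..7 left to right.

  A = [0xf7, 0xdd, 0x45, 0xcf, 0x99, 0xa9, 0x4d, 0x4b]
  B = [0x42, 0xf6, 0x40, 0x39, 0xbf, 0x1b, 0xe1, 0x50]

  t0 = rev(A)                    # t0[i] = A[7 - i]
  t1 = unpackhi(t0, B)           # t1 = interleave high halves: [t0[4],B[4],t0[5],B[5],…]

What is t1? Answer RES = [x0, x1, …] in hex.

  t0: 4b 4d a9 99 cf 45 dd f7
  t1: cf bf 45 1b dd e1 f7 50

RES = [0xcf, 0xbf, 0x45, 0x1b, 0xdd, 0xe1, 0xf7, 0x50]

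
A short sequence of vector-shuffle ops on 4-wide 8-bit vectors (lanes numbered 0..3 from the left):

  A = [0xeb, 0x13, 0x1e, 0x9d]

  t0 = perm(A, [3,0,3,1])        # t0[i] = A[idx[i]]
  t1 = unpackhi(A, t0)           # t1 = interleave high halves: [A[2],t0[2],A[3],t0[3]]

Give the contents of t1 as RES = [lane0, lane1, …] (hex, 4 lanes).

→ t0 |9d|eb|9d|13|
→ t1 |1e|9d|9d|13|

RES = [ 0x1e  0x9d  0x9d  0x13 ]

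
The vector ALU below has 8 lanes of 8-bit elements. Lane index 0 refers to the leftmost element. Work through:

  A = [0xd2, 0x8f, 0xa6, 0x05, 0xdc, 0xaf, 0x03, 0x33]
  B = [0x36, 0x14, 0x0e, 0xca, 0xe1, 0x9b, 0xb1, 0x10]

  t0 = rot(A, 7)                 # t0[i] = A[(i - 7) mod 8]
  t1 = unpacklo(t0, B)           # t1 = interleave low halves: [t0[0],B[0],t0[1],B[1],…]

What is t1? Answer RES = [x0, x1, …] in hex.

RES = [0x8f, 0x36, 0xa6, 0x14, 0x05, 0x0e, 0xdc, 0xca]

→ t0 |8f|a6|05|dc|af|03|33|d2|
→ t1 |8f|36|a6|14|05|0e|dc|ca|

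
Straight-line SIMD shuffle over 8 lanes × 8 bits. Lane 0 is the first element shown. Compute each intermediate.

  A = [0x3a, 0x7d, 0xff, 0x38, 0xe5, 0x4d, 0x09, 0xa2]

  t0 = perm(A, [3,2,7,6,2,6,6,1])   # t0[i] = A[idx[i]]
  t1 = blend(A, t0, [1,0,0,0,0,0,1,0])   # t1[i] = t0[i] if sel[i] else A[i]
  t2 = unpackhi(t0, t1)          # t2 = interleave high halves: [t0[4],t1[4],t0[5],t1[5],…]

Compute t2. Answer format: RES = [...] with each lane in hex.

  t0: 38 ff a2 09 ff 09 09 7d
  t1: 38 7d ff 38 e5 4d 09 a2
  t2: ff e5 09 4d 09 09 7d a2

RES = [ 0xff  0xe5  0x09  0x4d  0x09  0x09  0x7d  0xa2 ]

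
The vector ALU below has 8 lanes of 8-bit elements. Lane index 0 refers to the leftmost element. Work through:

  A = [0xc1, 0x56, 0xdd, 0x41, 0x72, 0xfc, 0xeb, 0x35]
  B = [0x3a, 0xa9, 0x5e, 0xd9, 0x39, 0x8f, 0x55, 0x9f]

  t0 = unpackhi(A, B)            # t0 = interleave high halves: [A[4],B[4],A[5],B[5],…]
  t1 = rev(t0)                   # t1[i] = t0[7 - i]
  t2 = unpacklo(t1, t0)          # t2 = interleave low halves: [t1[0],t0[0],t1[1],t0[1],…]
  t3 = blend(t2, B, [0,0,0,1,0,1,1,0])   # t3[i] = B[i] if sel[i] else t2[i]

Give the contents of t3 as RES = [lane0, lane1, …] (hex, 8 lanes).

RES = [ 0x9f  0x72  0x35  0xd9  0x55  0x8f  0x55  0x8f ]

  t0: 72 39 fc 8f eb 55 35 9f
  t1: 9f 35 55 eb 8f fc 39 72
  t2: 9f 72 35 39 55 fc eb 8f
  t3: 9f 72 35 d9 55 8f 55 8f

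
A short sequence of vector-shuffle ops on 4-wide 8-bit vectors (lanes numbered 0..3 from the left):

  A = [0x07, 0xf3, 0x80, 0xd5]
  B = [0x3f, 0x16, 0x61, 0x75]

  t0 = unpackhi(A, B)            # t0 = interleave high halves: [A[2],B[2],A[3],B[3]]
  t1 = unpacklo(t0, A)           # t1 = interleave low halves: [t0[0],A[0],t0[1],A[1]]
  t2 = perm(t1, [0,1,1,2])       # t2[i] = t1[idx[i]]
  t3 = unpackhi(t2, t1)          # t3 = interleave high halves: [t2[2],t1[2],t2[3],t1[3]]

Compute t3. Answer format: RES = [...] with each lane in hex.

→ t0 |80|61|d5|75|
→ t1 |80|07|61|f3|
→ t2 |80|07|07|61|
→ t3 |07|61|61|f3|

RES = [0x07, 0x61, 0x61, 0xf3]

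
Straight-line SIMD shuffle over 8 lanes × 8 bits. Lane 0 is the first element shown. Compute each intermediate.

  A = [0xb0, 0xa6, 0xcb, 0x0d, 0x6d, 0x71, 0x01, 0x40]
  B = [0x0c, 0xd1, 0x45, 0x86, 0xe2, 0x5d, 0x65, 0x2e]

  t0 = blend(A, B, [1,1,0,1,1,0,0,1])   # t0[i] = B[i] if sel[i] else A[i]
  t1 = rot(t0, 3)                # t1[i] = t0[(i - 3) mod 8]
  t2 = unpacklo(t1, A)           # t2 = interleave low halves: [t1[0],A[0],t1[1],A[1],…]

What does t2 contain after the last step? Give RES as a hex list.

RES = [ 0x71  0xb0  0x01  0xa6  0x2e  0xcb  0x0c  0x0d ]

→ t0 |0c|d1|cb|86|e2|71|01|2e|
→ t1 |71|01|2e|0c|d1|cb|86|e2|
→ t2 |71|b0|01|a6|2e|cb|0c|0d|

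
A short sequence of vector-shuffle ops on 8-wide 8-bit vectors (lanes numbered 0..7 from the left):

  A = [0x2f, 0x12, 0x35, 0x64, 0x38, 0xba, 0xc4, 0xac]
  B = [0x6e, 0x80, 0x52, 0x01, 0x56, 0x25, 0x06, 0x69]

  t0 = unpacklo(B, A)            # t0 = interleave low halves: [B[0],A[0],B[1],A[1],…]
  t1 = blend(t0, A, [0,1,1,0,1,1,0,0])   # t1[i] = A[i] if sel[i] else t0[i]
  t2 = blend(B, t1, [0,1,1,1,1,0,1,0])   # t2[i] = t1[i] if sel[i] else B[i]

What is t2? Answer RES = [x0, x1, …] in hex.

t0 = [0x6e, 0x2f, 0x80, 0x12, 0x52, 0x35, 0x01, 0x64]
t1 = [0x6e, 0x12, 0x35, 0x12, 0x38, 0xba, 0x01, 0x64]
t2 = [0x6e, 0x12, 0x35, 0x12, 0x38, 0x25, 0x01, 0x69]

RES = [ 0x6e  0x12  0x35  0x12  0x38  0x25  0x01  0x69 ]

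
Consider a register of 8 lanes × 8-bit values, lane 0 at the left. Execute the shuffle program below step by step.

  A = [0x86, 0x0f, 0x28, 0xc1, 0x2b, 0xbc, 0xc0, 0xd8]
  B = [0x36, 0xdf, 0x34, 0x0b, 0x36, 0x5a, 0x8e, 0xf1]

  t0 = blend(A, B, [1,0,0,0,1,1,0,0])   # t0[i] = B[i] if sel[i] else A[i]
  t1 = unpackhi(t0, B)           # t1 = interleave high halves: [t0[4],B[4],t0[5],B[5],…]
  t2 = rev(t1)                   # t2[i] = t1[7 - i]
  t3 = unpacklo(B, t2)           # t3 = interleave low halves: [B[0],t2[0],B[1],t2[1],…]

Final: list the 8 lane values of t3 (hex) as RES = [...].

  t0: 36 0f 28 c1 36 5a c0 d8
  t1: 36 36 5a 5a c0 8e d8 f1
  t2: f1 d8 8e c0 5a 5a 36 36
  t3: 36 f1 df d8 34 8e 0b c0

RES = [ 0x36  0xf1  0xdf  0xd8  0x34  0x8e  0x0b  0xc0 ]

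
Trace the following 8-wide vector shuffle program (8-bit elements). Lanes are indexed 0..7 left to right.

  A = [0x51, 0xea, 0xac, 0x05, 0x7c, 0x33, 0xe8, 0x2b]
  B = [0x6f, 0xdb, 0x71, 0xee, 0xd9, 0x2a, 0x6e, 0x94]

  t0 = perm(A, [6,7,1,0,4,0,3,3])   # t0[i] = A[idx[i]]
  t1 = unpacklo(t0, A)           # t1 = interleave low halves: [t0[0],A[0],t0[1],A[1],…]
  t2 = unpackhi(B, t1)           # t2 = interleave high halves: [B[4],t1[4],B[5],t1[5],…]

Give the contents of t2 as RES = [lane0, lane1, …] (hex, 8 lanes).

RES = [ 0xd9  0xea  0x2a  0xac  0x6e  0x51  0x94  0x05 ]

→ t0 |e8|2b|ea|51|7c|51|05|05|
→ t1 |e8|51|2b|ea|ea|ac|51|05|
→ t2 |d9|ea|2a|ac|6e|51|94|05|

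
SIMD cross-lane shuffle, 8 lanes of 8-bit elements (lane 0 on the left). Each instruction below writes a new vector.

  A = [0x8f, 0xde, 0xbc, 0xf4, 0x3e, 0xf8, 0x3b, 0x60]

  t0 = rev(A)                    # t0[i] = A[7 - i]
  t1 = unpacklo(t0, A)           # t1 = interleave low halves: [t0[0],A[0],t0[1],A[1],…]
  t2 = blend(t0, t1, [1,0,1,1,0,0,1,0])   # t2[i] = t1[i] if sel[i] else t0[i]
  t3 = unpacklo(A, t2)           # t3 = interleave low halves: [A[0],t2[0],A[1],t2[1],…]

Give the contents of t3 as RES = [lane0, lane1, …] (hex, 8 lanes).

RES = [0x8f, 0x60, 0xde, 0x3b, 0xbc, 0x3b, 0xf4, 0xde]

t0 = [0x60, 0x3b, 0xf8, 0x3e, 0xf4, 0xbc, 0xde, 0x8f]
t1 = [0x60, 0x8f, 0x3b, 0xde, 0xf8, 0xbc, 0x3e, 0xf4]
t2 = [0x60, 0x3b, 0x3b, 0xde, 0xf4, 0xbc, 0x3e, 0x8f]
t3 = [0x8f, 0x60, 0xde, 0x3b, 0xbc, 0x3b, 0xf4, 0xde]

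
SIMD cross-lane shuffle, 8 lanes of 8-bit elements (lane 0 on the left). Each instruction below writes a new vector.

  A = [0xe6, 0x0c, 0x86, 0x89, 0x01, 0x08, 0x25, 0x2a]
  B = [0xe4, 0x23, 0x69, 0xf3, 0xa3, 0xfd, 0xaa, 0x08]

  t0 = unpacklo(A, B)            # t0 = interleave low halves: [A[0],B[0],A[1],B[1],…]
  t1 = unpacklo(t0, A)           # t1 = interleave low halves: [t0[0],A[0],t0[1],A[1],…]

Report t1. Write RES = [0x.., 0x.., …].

RES = [0xe6, 0xe6, 0xe4, 0x0c, 0x0c, 0x86, 0x23, 0x89]

  t0: e6 e4 0c 23 86 69 89 f3
  t1: e6 e6 e4 0c 0c 86 23 89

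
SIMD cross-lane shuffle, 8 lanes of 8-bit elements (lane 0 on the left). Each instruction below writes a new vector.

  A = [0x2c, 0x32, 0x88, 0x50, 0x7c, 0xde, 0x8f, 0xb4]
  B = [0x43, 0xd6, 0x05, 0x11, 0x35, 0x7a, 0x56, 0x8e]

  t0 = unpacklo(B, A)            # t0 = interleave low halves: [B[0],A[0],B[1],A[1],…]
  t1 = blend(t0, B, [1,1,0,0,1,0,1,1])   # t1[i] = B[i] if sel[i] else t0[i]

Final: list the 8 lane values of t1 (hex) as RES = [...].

  t0: 43 2c d6 32 05 88 11 50
  t1: 43 d6 d6 32 35 88 56 8e

RES = [ 0x43  0xd6  0xd6  0x32  0x35  0x88  0x56  0x8e ]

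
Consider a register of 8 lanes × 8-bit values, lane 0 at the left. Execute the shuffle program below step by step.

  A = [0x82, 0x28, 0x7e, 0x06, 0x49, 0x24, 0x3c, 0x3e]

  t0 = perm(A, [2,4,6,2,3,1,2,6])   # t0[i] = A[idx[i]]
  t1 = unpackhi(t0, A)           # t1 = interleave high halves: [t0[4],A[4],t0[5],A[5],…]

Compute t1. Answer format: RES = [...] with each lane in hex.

→ t0 |7e|49|3c|7e|06|28|7e|3c|
→ t1 |06|49|28|24|7e|3c|3c|3e|

RES = [ 0x06  0x49  0x28  0x24  0x7e  0x3c  0x3c  0x3e ]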